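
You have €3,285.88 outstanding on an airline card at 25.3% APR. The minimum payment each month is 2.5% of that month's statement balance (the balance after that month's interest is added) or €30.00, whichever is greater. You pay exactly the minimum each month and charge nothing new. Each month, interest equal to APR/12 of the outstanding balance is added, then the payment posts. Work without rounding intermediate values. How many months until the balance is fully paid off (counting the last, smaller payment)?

Monthly rate r = 25.3%/12 = 2.10833% = 0.0210833.
While 2.5% of the post-interest balance exceeds €30.00, each month B ← (B·(1+r))·(1 − 0.025), i.e. B shrinks by the factor (1+r)·0.975 = 0.99556.
This holds for months 1–231. Entering month 232 the balance is €1,174.50; 2.5% of the post-interest balance is now below €30.00, so the flat €30.00 minimum applies from here.
From month 232 a fixed €30.00 at rate r clears €1,174.50 in 84 more payments. Total: 231 + 84 = 315 months.

315 months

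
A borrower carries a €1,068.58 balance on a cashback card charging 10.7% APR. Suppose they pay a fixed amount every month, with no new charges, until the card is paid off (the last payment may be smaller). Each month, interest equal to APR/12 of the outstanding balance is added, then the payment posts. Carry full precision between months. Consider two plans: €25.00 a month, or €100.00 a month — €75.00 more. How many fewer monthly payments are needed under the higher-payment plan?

43 fewer payments

Monthly rate r = 10.7%/12 = 0.891667% = 0.00891667.
At €25.00/mo: n = ⌈−ln(1 − rB₀/P)/ln(1+r)⌉ = 55 payments (last €1.38); total interest = total paid − €1,068.58 = €282.80.
At €100.00/mo: 12 payments (last €28.06); total interest €59.48.
Payments saved = 55 − 12 = 43.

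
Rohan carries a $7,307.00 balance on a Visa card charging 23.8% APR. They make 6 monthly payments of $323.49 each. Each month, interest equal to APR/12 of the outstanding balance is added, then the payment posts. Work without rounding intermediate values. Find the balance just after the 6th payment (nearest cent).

Monthly rate r = 23.8%/12 = 1.98333% = 0.0198333.
Each month: B ← B·(1+r) − $323.49.
Month 1: interest $144.92; balance after payment $7,128.43.
Month 2: interest $141.38; balance after payment $6,946.32.
Month 3: interest $137.77; balance after payment $6,760.60.
Month 4: interest $134.09; balance after payment $6,571.20.
Month 5: interest $130.33; balance after payment $6,378.04.
Month 6: interest $126.50; balance after payment $6,181.04.

$6,181.04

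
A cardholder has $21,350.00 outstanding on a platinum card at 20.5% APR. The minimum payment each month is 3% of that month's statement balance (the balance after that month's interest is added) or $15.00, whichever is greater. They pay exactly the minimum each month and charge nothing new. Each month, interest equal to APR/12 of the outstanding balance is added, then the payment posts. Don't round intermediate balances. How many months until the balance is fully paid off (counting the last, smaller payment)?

328 months

Monthly rate r = 20.5%/12 = 1.70833% = 0.0170833.
While 3% of the post-interest balance exceeds $15.00, each month B ← (B·(1+r))·(1 − 0.03), i.e. B shrinks by the factor (1+r)·0.97 = 0.98657.
This holds for months 1–279. Entering month 280 the balance is $491.12; 3% of the post-interest balance is now below $15.00, so the flat $15.00 minimum applies from here.
From month 280 a fixed $15.00 at rate r clears $491.12 in 49 more payments. Total: 279 + 49 = 328 months.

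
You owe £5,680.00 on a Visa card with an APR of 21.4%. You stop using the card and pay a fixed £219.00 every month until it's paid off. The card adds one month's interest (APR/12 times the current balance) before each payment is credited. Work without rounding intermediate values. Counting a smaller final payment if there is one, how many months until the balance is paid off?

Monthly rate r = 21.4%/12 = 1.78333% = 0.0178333.
Recurrence: B ← B·(1+r) − £219.00.
Month 1: interest £101.29; balance after payment £5,562.29.
Month 2: interest £99.19; balance after payment £5,442.49.
Closed form: n = −ln(1 − rB₀/P)/ln(1+r) = −ln(0.53747)/ln(1.01783) ≈ 35.125, so the balance reaches zero during payment 36.

36 payments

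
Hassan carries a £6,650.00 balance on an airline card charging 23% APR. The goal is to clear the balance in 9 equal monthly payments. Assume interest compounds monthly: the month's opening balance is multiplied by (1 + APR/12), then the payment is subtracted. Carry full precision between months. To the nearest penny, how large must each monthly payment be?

£811.49

Monthly rate r = 23%/12 = 1.91667% = 0.0191667.
Level-payment amortization: P = B₀·r / (1 − (1+r)^(−n)) = 6650.00·0.0191667 / (1 − 1.01917^(−9)).
Denominator 1 − (1+r)^(−9) = 0.157066913.
P = 127.458 / 0.157066913 ≈ 811.49.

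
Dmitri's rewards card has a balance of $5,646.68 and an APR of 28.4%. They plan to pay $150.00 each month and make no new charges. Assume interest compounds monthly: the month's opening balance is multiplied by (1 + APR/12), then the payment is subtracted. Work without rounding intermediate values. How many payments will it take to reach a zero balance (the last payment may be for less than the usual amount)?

Monthly rate r = 28.4%/12 = 2.36667% = 0.0236667.
Recurrence: B ← B·(1+r) − $150.00.
Month 1: interest $133.64; balance after payment $5,630.32.
Month 2: interest $133.25; balance after payment $5,613.57.
Closed form: n = −ln(1 − rB₀/P)/ln(1+r) = −ln(0.10908)/ln(1.02367) ≈ 94.724, so the balance reaches zero during payment 95.

95 payments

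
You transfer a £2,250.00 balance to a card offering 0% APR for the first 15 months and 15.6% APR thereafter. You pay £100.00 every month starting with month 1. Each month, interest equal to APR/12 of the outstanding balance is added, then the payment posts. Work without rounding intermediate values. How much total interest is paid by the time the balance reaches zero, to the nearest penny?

Promo months 1–15 at r₀ = 0%/12 = 0; months 16+ at r₁ = 15.6%/12 = 0.013.
After month 15 (no interest yet): B = £2,250.00 − 15·£100.00 = £750.00.
Then at r₁ with £100.00/mo: n₂ = −ln(1 − r₁·B/P)/ln(1+r₁) ≈ 7.94 → 8 more payments.
Total paid = 22·£100.00 + £94.28 = £2,294.28; interest = £2,294.28 − £2,250.00 = £44.28.

£44.28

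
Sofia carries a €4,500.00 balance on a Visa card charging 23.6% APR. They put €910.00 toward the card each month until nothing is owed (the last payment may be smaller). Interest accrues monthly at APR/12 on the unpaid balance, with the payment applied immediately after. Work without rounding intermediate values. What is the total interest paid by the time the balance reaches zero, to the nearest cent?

€282.21

Monthly rate r = 23.6%/12 = 1.96667% = 0.0196667.
Payoff takes n = ⌈−ln(1 − rB₀/P)/ln(1+r)⌉ = ⌈5.253⌉ = 6 payments; the last is €232.21.
Total paid = 5·€910.00 + €232.21 = €4,782.21.
Total interest = total paid − principal = €4,782.21 − €4,500.00 = €282.21.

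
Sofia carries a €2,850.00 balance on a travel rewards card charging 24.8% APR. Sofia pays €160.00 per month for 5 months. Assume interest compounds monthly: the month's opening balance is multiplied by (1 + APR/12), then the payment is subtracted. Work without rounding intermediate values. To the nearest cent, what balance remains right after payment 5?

Monthly rate r = 24.8%/12 = 2.06667% = 0.0206667.
Each month: B ← B·(1+r) − €160.00.
Month 1: interest €58.90; balance after payment €2,748.90.
Month 2: interest €56.81; balance after payment €2,645.71.
Month 3: interest €54.68; balance after payment €2,540.39.
Month 4: interest €52.50; balance after payment €2,432.89.
Month 5: interest €50.28; balance after payment €2,323.17.

€2,323.17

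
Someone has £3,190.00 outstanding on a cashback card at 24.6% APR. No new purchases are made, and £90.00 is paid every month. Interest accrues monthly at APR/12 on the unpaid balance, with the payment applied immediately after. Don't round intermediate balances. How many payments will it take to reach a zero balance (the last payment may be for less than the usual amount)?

Monthly rate r = 24.6%/12 = 2.05% = 0.0205.
Recurrence: B ← B·(1+r) − £90.00.
Month 1: interest £65.39; balance after payment £3,165.39.
Month 2: interest £64.89; balance after payment £3,140.29.
Closed form: n = −ln(1 − rB₀/P)/ln(1+r) = −ln(0.27339)/ln(1.0205) ≈ 63.908, so the balance reaches zero during payment 64.

64 payments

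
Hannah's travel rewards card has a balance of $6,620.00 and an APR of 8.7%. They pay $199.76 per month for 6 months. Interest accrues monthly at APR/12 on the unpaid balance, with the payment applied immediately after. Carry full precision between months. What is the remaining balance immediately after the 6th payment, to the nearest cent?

$5,692.75

Monthly rate r = 8.7%/12 = 0.725% = 0.00725.
Each month: B ← B·(1+r) − $199.76.
Month 1: interest $47.99; balance after payment $6,468.23.
Month 2: interest $46.89; balance after payment $6,315.37.
Month 3: interest $45.79; balance after payment $6,161.40.
Month 4: interest $44.67; balance after payment $6,006.31.
Month 5: interest $43.55; balance after payment $5,850.09.
Month 6: interest $42.41; balance after payment $5,692.75.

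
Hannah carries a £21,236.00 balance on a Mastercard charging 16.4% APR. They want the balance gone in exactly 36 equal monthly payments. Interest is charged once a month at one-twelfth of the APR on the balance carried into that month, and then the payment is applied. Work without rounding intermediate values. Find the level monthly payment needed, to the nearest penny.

Monthly rate r = 16.4%/12 = 1.36667% = 0.0136667.
Level-payment amortization: P = B₀·r / (1 − (1+r)^(−n)) = 21236.00·0.0136667 / (1 − 1.01367^(−36)).
Denominator 1 − (1+r)^(−36) = 0.386557241.
P = 290.225 / 0.386557241 ≈ 750.80.

£750.80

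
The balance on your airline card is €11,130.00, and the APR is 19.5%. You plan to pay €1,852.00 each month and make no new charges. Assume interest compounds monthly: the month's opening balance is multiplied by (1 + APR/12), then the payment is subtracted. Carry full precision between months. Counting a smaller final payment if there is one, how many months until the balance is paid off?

Monthly rate r = 19.5%/12 = 1.625% = 0.01625.
Recurrence: B ← B·(1+r) − €1,852.00.
Month 1: interest €180.86; balance after payment €9,458.86.
Month 2: interest €153.71; balance after payment €7,760.57.
Closed form: n = −ln(1 − rB₀/P)/ln(1+r) = −ln(0.90234)/ln(1.01625) ≈ 6.375, so the balance reaches zero during payment 7.

7 payments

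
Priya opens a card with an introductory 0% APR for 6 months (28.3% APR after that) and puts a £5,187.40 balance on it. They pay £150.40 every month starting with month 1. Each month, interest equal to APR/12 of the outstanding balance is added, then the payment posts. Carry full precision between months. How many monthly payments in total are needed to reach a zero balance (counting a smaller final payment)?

Promo months 1–6 at r₀ = 0%/12 = 0; months 7+ at r₁ = 28.3%/12 = 0.0235833.
After month 6 (no interest yet): B = £5,187.40 − 6·£150.40 = £4,285.00.
Then at r₁ with £150.40/mo: n₂ = −ln(1 − r₁·B/P)/ln(1+r₁) ≈ 47.81 → 48 more payments.

54 months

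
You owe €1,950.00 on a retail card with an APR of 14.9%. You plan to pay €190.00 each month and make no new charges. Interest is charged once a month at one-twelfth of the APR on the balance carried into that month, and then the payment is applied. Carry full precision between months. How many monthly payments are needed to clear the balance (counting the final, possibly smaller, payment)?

12 payments

Monthly rate r = 14.9%/12 = 1.24167% = 0.0124167.
Recurrence: B ← B·(1+r) − €190.00.
Month 1: interest €24.21; balance after payment €1,784.21.
Month 2: interest €22.15; balance after payment €1,616.37.
Closed form: n = −ln(1 − rB₀/P)/ln(1+r) = −ln(0.87257)/ln(1.01242) ≈ 11.047, so the balance reaches zero during payment 12.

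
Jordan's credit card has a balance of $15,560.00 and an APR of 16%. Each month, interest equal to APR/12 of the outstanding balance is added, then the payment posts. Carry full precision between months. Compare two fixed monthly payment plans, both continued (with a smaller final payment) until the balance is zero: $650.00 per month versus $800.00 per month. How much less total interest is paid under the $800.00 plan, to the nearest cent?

$733.77

Monthly rate r = 16%/12 = 1.33333% = 0.0133333.
At $650.00/mo: n = ⌈−ln(1 − rB₀/P)/ln(1+r)⌉ = 30 payments (last $17.04); total interest = total paid − $15,560.00 = $3,307.04.
At $800.00/mo: 23 payments (last $533.27); total interest $2,573.27.
Interest saved = $3,307.04 − $2,573.27 = $733.77.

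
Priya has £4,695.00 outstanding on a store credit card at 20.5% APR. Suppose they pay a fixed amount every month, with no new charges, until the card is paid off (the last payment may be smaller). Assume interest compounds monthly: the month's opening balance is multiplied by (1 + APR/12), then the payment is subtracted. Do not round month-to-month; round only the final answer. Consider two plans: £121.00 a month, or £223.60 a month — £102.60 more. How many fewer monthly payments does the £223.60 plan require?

38 fewer payments

Monthly rate r = 20.5%/12 = 1.70833% = 0.0170833.
At £121.00/mo: n = ⌈−ln(1 − rB₀/P)/ln(1+r)⌉ = 65 payments (last £22.74); total interest = total paid − £4,695.00 = £3,071.74.
At £223.60/mo: 27 payments (last £51.14); total interest £1,169.74.
Payments saved = 65 − 27 = 38.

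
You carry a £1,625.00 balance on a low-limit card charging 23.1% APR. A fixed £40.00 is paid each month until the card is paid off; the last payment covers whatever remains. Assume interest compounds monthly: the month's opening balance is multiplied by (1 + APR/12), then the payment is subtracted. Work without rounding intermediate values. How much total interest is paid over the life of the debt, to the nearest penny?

Monthly rate r = 23.1%/12 = 1.925% = 0.01925.
Payoff takes n = ⌈−ln(1 − rB₀/P)/ln(1+r)⌉ = ⌈79.897⌉ = 80 payments; the last is £35.92.
Total paid = 79·£40.00 + £35.92 = £3,195.92.
Total interest = total paid − principal = £3,195.92 − £1,625.00 = £1,570.92.

£1,570.92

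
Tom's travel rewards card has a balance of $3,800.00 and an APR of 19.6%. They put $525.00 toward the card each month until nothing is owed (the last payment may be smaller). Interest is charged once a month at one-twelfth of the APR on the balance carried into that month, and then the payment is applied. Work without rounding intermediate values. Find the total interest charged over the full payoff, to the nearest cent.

$277.76

Monthly rate r = 19.6%/12 = 1.63333% = 0.0163333.
Payoff takes n = ⌈−ln(1 − rB₀/P)/ln(1+r)⌉ = ⌈7.766⌉ = 8 payments; the last is $402.76.
Total paid = 7·$525.00 + $402.76 = $4,077.76.
Total interest = total paid − principal = $4,077.76 − $3,800.00 = $277.76.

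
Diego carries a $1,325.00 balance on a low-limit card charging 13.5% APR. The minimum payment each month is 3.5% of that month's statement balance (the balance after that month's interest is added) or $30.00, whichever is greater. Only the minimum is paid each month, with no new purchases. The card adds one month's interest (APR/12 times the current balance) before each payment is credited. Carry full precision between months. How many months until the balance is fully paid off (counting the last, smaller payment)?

53 months

Monthly rate r = 13.5%/12 = 1.125% = 0.01125.
While 3.5% of the post-interest balance exceeds $30.00, each month B ← (B·(1+r))·(1 − 0.035), i.e. B shrinks by the factor (1+r)·0.965 = 0.97586.
This holds for months 1–19. Entering month 20 the balance is $832.81; 3.5% of the post-interest balance is now below $30.00, so the flat $30.00 minimum applies from here.
From month 20 a fixed $30.00 at rate r clears $832.81 in 34 more payments. Total: 19 + 34 = 53 months.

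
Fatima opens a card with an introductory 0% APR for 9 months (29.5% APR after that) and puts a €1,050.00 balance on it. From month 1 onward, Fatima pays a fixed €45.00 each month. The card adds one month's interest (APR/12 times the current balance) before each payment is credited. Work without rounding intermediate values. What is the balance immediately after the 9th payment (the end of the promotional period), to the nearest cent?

Promo months 1–9 at r₀ = 0%/12 = 0; months 10+ at r₁ = 29.5%/12 = 0.0245833.
After month 9 (no interest yet): B = €1,050.00 − 9·€45.00 = €645.00.

€645.00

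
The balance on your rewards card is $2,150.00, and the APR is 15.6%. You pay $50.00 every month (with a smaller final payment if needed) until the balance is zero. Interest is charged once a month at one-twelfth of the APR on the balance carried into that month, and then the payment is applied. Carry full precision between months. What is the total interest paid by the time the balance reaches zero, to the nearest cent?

$1,019.39

Monthly rate r = 15.6%/12 = 1.3% = 0.013.
Payoff takes n = ⌈−ln(1 − rB₀/P)/ln(1+r)⌉ = ⌈63.386⌉ = 64 payments; the last is $19.39.
Total paid = 63·$50.00 + $19.39 = $3,169.39.
Total interest = total paid − principal = $3,169.39 − $2,150.00 = $1,019.39.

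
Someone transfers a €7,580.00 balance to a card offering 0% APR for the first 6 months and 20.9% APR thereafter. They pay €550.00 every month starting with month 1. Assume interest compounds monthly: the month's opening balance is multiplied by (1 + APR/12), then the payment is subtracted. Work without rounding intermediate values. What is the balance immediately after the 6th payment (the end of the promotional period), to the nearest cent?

€4,280.00

Promo months 1–6 at r₀ = 0%/12 = 0; months 7+ at r₁ = 20.9%/12 = 0.0174167.
After month 6 (no interest yet): B = €7,580.00 − 6·€550.00 = €4,280.00.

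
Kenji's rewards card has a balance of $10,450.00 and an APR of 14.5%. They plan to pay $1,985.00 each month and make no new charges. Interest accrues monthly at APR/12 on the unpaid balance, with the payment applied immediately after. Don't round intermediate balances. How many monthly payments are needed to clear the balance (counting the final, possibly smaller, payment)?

Monthly rate r = 14.5%/12 = 1.20833% = 0.0120833.
Recurrence: B ← B·(1+r) − $1,985.00.
Month 1: interest $126.27; balance after payment $8,591.27.
Month 2: interest $103.81; balance after payment $6,710.08.
Month 3: interest $81.08; balance after payment $4,806.16.
Month 4: interest $58.07; balance after payment $2,879.24.
Month 5: interest $34.79; balance after payment $929.03.
Month 6: interest $11.23; balance after payment $0.00.

6 months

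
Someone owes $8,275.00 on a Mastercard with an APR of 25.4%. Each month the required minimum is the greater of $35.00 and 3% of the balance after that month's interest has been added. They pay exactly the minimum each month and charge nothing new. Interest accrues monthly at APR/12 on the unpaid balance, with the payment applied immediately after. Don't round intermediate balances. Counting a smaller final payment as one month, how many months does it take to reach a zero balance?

Monthly rate r = 25.4%/12 = 2.11667% = 0.0211667.
While 3% of the post-interest balance exceeds $35.00, each month B ← (B·(1+r))·(1 − 0.03), i.e. B shrinks by the factor (1+r)·0.97 = 0.99053.
This holds for months 1–209. Entering month 210 the balance is $1,133.07; 3% of the post-interest balance is now below $35.00, so the flat $35.00 minimum applies from here.
From month 210 a fixed $35.00 at rate r clears $1,133.07 in 56 more payments. Total: 209 + 56 = 265 months.

265 months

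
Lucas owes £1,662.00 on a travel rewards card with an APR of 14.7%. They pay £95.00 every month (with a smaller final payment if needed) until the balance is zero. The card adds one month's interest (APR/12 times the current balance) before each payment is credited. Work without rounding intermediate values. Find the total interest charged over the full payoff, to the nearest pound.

£220

Monthly rate r = 14.7%/12 = 1.225% = 0.01225.
Payoff takes n = ⌈−ln(1 − rB₀/P)/ln(1+r)⌉ = ⌈19.810⌉ = 20 payments; the last is £77.00.
Total paid = 19·£95.00 + £77.00 = £1,882.00.
Total interest = total paid − principal = £1,882.00 − £1,662.00 = £220.00.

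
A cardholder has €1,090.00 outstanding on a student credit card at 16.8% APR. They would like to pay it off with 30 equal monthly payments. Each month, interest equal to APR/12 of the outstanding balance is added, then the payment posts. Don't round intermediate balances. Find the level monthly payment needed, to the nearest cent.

€44.75

Monthly rate r = 16.8%/12 = 1.4% = 0.014.
Level-payment amortization: P = B₀·r / (1 − (1+r)^(−n)) = 1090.00·0.014 / (1 − 1.014^(−30)).
Denominator 1 − (1+r)^(−30) = 0.341036515.
P = 15.26 / 0.341036515 ≈ 44.75.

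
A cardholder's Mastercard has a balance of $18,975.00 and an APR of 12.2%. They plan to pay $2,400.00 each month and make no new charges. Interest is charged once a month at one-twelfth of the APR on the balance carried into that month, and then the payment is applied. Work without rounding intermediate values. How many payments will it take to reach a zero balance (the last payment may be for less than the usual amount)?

Monthly rate r = 12.2%/12 = 1.01667% = 0.0101667.
Recurrence: B ← B·(1+r) − $2,400.00.
Month 1: interest $192.91; balance after payment $16,767.91.
Month 2: interest $170.47; balance after payment $14,538.39.
Closed form: n = −ln(1 − rB₀/P)/ln(1+r) = −ln(0.91962)/ln(1.01017) ≈ 8.284, so the balance reaches zero during payment 9.

9 months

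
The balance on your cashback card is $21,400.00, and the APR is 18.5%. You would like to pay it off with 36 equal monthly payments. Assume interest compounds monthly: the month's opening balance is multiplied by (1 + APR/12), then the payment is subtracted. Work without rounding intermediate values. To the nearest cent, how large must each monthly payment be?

$779.04

Monthly rate r = 18.5%/12 = 1.54167% = 0.0154167.
Level-payment amortization: P = B₀·r / (1 − (1+r)^(−n)) = 21400.00·0.0154167 / (1 − 1.01542^(−36)).
Denominator 1 − (1+r)^(−36) = 0.423491585.
P = 329.917 / 0.423491585 ≈ 779.04.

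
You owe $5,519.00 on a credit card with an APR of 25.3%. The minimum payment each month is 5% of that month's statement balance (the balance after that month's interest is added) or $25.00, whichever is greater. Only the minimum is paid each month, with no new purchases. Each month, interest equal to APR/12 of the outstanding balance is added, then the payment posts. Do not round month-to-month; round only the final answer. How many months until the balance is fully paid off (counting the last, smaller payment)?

106 months

Monthly rate r = 25.3%/12 = 2.10833% = 0.0210833.
While 5% of the post-interest balance exceeds $25.00, each month B ← (B·(1+r))·(1 − 0.05), i.e. B shrinks by the factor (1+r)·0.95 = 0.97003.
This holds for months 1–80. Entering month 81 the balance is $483.78; 5% of the post-interest balance is now below $25.00, so the flat $25.00 minimum applies from here.
From month 81 a fixed $25.00 at rate r clears $483.78 in 26 more payments. Total: 80 + 26 = 106 months.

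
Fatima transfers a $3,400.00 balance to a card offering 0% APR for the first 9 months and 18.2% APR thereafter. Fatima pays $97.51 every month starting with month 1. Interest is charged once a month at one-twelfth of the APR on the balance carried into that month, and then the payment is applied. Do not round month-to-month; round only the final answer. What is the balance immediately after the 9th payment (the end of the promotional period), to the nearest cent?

Promo months 1–9 at r₀ = 0%/12 = 0; months 10+ at r₁ = 18.2%/12 = 0.0151667.
After month 9 (no interest yet): B = $3,400.00 − 9·$97.51 = $2,522.41.

$2,522.41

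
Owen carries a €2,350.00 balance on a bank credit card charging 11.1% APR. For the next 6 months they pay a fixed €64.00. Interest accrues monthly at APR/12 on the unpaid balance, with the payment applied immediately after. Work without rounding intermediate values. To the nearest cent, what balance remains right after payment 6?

€2,090.49

Monthly rate r = 11.1%/12 = 0.925% = 0.00925.
Each month: B ← B·(1+r) − €64.00.
Month 1: interest €21.74; balance after payment €2,307.74.
Month 2: interest €21.35; balance after payment €2,265.08.
Month 3: interest €20.95; balance after payment €2,222.04.
Month 4: interest €20.55; balance after payment €2,178.59.
Month 5: interest €20.15; balance after payment €2,134.74.
Month 6: interest €19.75; balance after payment €2,090.49.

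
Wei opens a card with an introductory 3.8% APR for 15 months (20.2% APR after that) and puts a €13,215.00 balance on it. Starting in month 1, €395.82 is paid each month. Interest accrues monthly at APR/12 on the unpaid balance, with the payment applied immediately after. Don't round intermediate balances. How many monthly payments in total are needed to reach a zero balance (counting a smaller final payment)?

Promo months 1–15 at r₀ = 3.8%/12 = 0.00316667; months 16+ at r₁ = 20.2%/12 = 0.0168333.
After month 15: iterate B ← B·(1+r₀) − €395.82 for 15 months → €7,786.09.
Then at r₁ with €395.82/mo: n₂ = −ln(1 − r₁·B/P)/ln(1+r₁) ≈ 24.09 → 25 more payments.

40 payments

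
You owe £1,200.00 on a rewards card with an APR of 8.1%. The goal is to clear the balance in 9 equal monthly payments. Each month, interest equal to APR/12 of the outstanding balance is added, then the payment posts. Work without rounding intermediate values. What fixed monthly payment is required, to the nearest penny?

£137.87

Monthly rate r = 8.1%/12 = 0.675% = 0.00675.
Level-payment amortization: P = B₀·r / (1 − (1+r)^(−n)) = 1200.00·0.00675 / (1 − 1.00675^(−9)).
Denominator 1 − (1+r)^(−9) = 0.0587494229.
P = 8.1 / 0.0587494229 ≈ 137.87.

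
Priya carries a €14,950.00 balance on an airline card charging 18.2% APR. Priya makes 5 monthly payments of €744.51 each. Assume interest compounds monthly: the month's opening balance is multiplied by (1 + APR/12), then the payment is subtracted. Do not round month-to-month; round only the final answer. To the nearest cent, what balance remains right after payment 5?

€12,281.43

Monthly rate r = 18.2%/12 = 1.51667% = 0.0151667.
Each month: B ← B·(1+r) − €744.51.
Month 1: interest €226.74; balance after payment €14,432.23.
Month 2: interest €218.89; balance after payment €13,906.61.
Month 3: interest €210.92; balance after payment €13,373.02.
Month 4: interest €202.82; balance after payment €12,831.33.
Month 5: interest €194.61; balance after payment €12,281.43.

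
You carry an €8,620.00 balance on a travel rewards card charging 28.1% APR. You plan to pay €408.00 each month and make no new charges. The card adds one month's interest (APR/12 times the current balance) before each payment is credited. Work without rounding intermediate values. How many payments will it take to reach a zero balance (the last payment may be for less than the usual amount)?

30 payments

Monthly rate r = 28.1%/12 = 2.34167% = 0.0234167.
Recurrence: B ← B·(1+r) − €408.00.
Month 1: interest €201.85; balance after payment €8,413.85.
Month 2: interest €197.02; balance after payment €8,202.88.
Closed form: n = −ln(1 − rB₀/P)/ln(1+r) = −ln(0.50527)/ln(1.02342) ≈ 29.493, so the balance reaches zero during payment 30.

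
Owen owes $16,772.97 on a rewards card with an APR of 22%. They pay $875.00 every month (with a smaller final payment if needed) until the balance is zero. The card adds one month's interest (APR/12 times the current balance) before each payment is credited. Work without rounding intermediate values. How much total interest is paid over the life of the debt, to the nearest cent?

Monthly rate r = 22%/12 = 1.83333% = 0.0183333.
Payoff takes n = ⌈−ln(1 − rB₀/P)/ln(1+r)⌉ = ⌈23.834⌉ = 24 payments; the last is $730.44.
Total paid = 23·$875.00 + $730.44 = $20,855.44.
Total interest = total paid − principal = $20,855.44 − $16,772.97 = $4,082.47.

$4,082.47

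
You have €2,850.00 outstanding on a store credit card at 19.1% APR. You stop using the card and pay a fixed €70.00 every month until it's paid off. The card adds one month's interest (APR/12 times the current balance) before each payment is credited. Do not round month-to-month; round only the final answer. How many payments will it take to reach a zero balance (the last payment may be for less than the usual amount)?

67 months

Monthly rate r = 19.1%/12 = 1.59167% = 0.0159167.
Recurrence: B ← B·(1+r) − €70.00.
Month 1: interest €45.36; balance after payment €2,825.36.
Month 2: interest €44.97; balance after payment €2,800.33.
Closed form: n = −ln(1 − rB₀/P)/ln(1+r) = −ln(0.35196)/ln(1.01592) ≈ 66.127, so the balance reaches zero during payment 67.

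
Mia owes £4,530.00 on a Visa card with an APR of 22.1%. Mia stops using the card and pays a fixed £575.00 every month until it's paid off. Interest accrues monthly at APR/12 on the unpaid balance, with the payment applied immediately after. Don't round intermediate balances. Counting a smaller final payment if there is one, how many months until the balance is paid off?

Monthly rate r = 22.1%/12 = 1.84167% = 0.0184167.
Recurrence: B ← B·(1+r) − £575.00.
Month 1: interest £83.43; balance after payment £4,038.43.
Month 2: interest £74.37; balance after payment £3,537.80.
Closed form: n = −ln(1 − rB₀/P)/ln(1+r) = −ln(0.85491)/ln(1.01842) ≈ 8.590, so the balance reaches zero during payment 9.

9 payments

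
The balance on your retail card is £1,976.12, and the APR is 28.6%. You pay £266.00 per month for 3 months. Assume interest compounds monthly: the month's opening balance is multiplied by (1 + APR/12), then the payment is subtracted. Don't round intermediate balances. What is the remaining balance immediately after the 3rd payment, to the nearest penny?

Monthly rate r = 28.6%/12 = 2.38333% = 0.0238333.
Each month: B ← B·(1+r) − £266.00.
Month 1: interest £47.10; balance after payment £1,757.22.
Month 2: interest £41.88; balance after payment £1,533.10.
Month 3: interest £36.54; balance after payment £1,303.64.

£1,303.64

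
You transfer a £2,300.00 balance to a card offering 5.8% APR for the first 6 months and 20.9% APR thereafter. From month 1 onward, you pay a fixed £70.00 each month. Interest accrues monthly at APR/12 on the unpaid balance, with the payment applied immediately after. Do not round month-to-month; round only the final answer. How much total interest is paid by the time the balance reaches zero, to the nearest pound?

Promo months 1–6 at r₀ = 5.8%/12 = 0.00483333; months 7+ at r₁ = 20.9%/12 = 0.0174167.
After month 6: iterate B ← B·(1+r₀) − £70.00 for 6 months → £1,942.40.
Then at r₁ with £70.00/mo: n₂ = −ln(1 − r₁·B/P)/ln(1+r₁) ≈ 38.24 → 39 more payments.
Total paid = 44·£70.00 + £16.87 = £3,096.87; interest = £3,096.87 − £2,300.00 = £796.87.

£797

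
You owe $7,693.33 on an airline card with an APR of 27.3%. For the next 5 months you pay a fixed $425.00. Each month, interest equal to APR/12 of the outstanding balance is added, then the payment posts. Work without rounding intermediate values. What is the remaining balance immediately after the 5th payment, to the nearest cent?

Monthly rate r = 27.3%/12 = 2.275% = 0.02275.
Each month: B ← B·(1+r) − $425.00.
Month 1: interest $175.02; balance after payment $7,443.35.
Month 2: interest $169.34; balance after payment $7,187.69.
Month 3: interest $163.52; balance after payment $6,926.21.
Month 4: interest $157.57; balance after payment $6,658.78.
Month 5: interest $151.49; balance after payment $6,385.27.

$6,385.27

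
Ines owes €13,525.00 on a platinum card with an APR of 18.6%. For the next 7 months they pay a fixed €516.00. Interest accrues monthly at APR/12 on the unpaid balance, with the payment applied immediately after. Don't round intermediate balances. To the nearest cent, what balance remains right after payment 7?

€11,278.13

Monthly rate r = 18.6%/12 = 1.55% = 0.0155.
Each month: B ← B·(1+r) − €516.00.
Month 1: interest €209.64; balance after payment €13,218.64.
Month 2: interest €204.89; balance after payment €12,907.53.
Month 3: interest €200.07; balance after payment €12,591.59.
Month 4: interest €195.17; balance after payment €12,270.76.
Month 5: interest €190.20; balance after payment €11,944.96.
Month 6: interest €185.15; balance after payment €11,614.11.
Month 7: interest €180.02; balance after payment €11,278.13.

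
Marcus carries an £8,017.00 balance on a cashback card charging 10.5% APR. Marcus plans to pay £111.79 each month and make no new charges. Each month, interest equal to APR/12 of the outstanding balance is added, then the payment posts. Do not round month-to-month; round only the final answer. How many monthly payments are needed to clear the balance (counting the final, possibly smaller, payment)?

114 months

Monthly rate r = 10.5%/12 = 0.875% = 0.00875.
Recurrence: B ← B·(1+r) − £111.79.
Month 1: interest £70.15; balance after payment £7,975.36.
Month 2: interest £69.78; balance after payment £7,933.35.
Closed form: n = −ln(1 − rB₀/P)/ln(1+r) = −ln(0.3725)/ln(1.00875) ≈ 113.354, so the balance reaches zero during payment 114.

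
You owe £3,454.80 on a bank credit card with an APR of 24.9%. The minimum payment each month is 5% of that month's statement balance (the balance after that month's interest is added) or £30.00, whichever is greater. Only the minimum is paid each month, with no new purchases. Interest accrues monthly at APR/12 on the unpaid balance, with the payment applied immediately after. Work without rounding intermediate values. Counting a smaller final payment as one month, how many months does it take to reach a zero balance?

83 months

Monthly rate r = 24.9%/12 = 2.075% = 0.02075.
While 5% of the post-interest balance exceeds £30.00, each month B ← (B·(1+r))·(1 − 0.05), i.e. B shrinks by the factor (1+r)·0.95 = 0.96971.
This holds for months 1–58. Entering month 59 the balance is £580.39; 5% of the post-interest balance is now below £30.00, so the flat £30.00 minimum applies from here.
From month 59 a fixed £30.00 at rate r clears £580.39 in 25 more payments. Total: 58 + 25 = 83 months.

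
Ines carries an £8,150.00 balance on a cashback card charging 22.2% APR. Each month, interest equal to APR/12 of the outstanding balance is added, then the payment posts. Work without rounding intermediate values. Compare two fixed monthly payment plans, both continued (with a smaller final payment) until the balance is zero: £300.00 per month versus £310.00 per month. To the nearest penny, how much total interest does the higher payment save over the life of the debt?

£161.04

Monthly rate r = 22.2%/12 = 1.85% = 0.0185.
At £300.00/mo: n = ⌈−ln(1 − rB₀/P)/ln(1+r)⌉ = 39 payments (last £28.89); total interest = total paid − £8,150.00 = £3,278.89.
At £310.00/mo: 37 payments (last £107.85); total interest £3,117.85.
Interest saved = £3,278.89 − £3,117.85 = £161.04.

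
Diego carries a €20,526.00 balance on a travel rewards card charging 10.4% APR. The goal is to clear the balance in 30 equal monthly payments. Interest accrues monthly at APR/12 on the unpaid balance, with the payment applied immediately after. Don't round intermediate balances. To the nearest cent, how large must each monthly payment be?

€779.94

Monthly rate r = 10.4%/12 = 0.866667% = 0.00866667.
Level-payment amortization: P = B₀·r / (1 − (1+r)^(−n)) = 20526.00·0.00866667 / (1 − 1.00867^(−30)).
Denominator 1 − (1+r)^(−30) = 0.228084199.
P = 177.892 / 0.228084199 ≈ 779.94.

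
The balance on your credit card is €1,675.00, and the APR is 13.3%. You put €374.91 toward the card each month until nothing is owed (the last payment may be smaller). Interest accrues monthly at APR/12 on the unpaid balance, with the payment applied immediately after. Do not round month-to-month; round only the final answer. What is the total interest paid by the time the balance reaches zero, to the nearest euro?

Monthly rate r = 13.3%/12 = 1.10833% = 0.0110833.
Payoff takes n = ⌈−ln(1 − rB₀/P)/ln(1+r)⌉ = ⌈4.607⌉ = 5 payments; the last is €228.25.
Total paid = 4·€374.91 + €228.25 = €1,727.89.
Total interest = total paid − principal = €1,727.89 − €1,675.00 = €52.89.

€53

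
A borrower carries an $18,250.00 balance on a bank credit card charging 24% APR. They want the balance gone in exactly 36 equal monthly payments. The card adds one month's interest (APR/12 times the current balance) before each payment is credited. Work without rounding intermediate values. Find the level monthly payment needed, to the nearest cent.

$716.00

Monthly rate r = 24%/12 = 2% = 0.02.
Level-payment amortization: P = B₀·r / (1 − (1+r)^(−n)) = 18250.00·0.02 / (1 − 1.02^(−36)).
Denominator 1 − (1+r)^(−36) = 0.50977685.
P = 365 / 0.50977685 ≈ 716.00.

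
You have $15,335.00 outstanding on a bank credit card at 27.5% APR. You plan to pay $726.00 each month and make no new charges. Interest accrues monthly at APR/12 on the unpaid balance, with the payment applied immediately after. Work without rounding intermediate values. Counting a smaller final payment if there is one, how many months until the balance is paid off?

Monthly rate r = 27.5%/12 = 2.29167% = 0.0229167.
Recurrence: B ← B·(1+r) − $726.00.
Month 1: interest $351.43; balance after payment $14,960.43.
Month 2: interest $342.84; balance after payment $14,577.27.
Closed form: n = −ln(1 − rB₀/P)/ln(1+r) = −ln(0.51594)/ln(1.02292) ≈ 29.207, so the balance reaches zero during payment 30.

30 months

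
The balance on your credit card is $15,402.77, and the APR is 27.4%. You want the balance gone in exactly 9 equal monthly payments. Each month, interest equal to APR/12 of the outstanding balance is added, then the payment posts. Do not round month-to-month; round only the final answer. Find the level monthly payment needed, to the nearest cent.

Monthly rate r = 27.4%/12 = 2.28333% = 0.0228333.
Level-payment amortization: P = B₀·r / (1 − (1+r)^(−n)) = 15402.77·0.0228333 / (1 − 1.02283^(−9)).
Denominator 1 − (1+r)^(−9) = 0.18387601.
P = 351.697 / 0.18387601 ≈ 1912.68.

$1,912.68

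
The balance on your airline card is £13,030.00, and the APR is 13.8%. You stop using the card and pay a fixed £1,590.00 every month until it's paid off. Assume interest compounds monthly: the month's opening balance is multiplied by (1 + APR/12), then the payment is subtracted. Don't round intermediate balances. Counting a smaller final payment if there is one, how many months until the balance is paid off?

Monthly rate r = 13.8%/12 = 1.15% = 0.0115.
Recurrence: B ← B·(1+r) − £1,590.00.
Month 1: interest £149.84; balance after payment £11,589.84.
Month 2: interest £133.28; balance after payment £10,133.13.
Closed form: n = −ln(1 − rB₀/P)/ln(1+r) = −ln(0.90576)/ln(1.0115) ≈ 8.657, so the balance reaches zero during payment 9.

9 months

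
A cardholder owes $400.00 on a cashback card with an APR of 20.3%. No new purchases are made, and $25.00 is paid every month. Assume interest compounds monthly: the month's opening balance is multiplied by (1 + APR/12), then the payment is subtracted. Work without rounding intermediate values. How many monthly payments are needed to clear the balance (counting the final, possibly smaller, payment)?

Monthly rate r = 20.3%/12 = 1.69167% = 0.0169167.
Recurrence: B ← B·(1+r) − $25.00.
Month 1: interest $6.77; balance after payment $381.77.
Month 2: interest $6.46; balance after payment $363.22.
Closed form: n = −ln(1 − rB₀/P)/ln(1+r) = −ln(0.72933)/ln(1.01692) ≈ 18.815, so the balance reaches zero during payment 19.

19 months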